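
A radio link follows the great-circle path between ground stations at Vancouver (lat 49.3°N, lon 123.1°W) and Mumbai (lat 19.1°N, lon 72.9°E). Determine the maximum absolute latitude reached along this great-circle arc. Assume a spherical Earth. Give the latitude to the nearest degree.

≈ 80°N

The great circle lies in the plane with unit normal n̂ = (p₁ × p₂)/|p₁ × p₂|.
Here n̂_z ≈ -0.181; the vertex latitude is φ_max = arccos|n̂_z| ≈ 79.6°.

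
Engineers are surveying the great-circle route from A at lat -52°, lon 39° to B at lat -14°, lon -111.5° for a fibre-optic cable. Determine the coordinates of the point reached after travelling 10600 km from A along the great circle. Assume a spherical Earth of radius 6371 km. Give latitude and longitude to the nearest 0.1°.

The haversine formula gives a central angle δ ≈ 1.906 rad (109.2°) between the endpoints. The total great-circle distance is δ·R ≈ 1.906 × 6371 ≈ 12145 km, so the target fraction is f = 10600/12145 ≈ 0.873.
Interpolate at f ≈ 0.873 with slerp weights a = sin((1−f)δ)/sin δ ≈ 0.254, b = sin(fδ)/sin δ ≈ 1.054.
p = a·p₁ + b·p₂ ≈ (-0.253, -0.853, -0.456); φ = arcsin(p_z) ≈ -27.10°, λ = atan2(p_y, p_x) ≈ -106.53°.

≈ lat -27.1°, lon -106.5°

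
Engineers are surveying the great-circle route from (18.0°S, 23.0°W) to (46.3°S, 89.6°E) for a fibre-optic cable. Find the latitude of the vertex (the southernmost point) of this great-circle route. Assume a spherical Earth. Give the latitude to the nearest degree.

≈ 53°S

The great circle lies in the plane with unit normal n̂ = (p₁ × p₂)/|p₁ × p₂|.
Here n̂_z ≈ +0.607; the vertex latitude is φ_max = arccos|n̂_z| ≈ 52.6°.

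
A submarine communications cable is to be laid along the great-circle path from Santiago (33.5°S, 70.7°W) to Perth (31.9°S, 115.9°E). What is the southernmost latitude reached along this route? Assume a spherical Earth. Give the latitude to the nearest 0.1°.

≈ 84.9°S

The great circle lies in the plane with unit normal n̂ = (p₁ × p₂)/|p₁ × p₂|.
Here n̂_z ≈ -0.089; the vertex latitude is φ_max = arccos|n̂_z| ≈ 84.9°.
Check via Clairaut: cos φ_max = |cos φ₁| · sin C = cos(33.5°)·sin(173.9°) ≈ 0.089, again giving ≈ 84.9°.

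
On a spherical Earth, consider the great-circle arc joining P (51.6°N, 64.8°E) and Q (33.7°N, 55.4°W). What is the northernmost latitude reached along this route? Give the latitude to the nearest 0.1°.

≈ 63.0°N

The great circle lies in the plane with unit normal n̂ = (p₁ × p₂)/|p₁ × p₂|.
Here n̂_z ≈ -0.454; the vertex latitude is φ_max = arccos|n̂_z| ≈ 63.0°.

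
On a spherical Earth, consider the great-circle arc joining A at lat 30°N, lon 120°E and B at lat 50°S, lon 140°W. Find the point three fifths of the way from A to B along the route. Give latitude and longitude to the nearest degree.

≈ lat 24°S, lon 168°E

Convert each endpoint to a unit vector on the sphere (x = cos φ cos λ, y = cos φ sin λ, z = sin φ).
The central angle between the endpoints is δ = arccos(p₁·p₂) ≈ 2.071 rad (118.7°).
Interpolate at f = 3/5 with slerp weights a = sin((1−f)δ)/sin δ ≈ 0.840, b = sin(fδ)/sin δ ≈ 1.079.
p = a·p₁ + b·p₂ ≈ (-0.895, 0.184, -0.407); φ = arcsin(p_z) ≈ -23.99°, λ = atan2(p_y, p_x) ≈ 168.38°.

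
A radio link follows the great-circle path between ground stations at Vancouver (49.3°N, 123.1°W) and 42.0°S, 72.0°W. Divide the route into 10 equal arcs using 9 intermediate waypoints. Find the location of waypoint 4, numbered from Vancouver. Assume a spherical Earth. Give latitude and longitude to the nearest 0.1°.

≈ 13.4°N, 99.8°W

Convert each endpoint to a unit vector on the sphere (x = cos φ cos λ, y = cos φ sin λ, z = sin φ).
The central angle between the endpoints is δ = arccos(p₁·p₂) ≈ 1.775 rad (101.7°).
Interpolate at f = 4/10 with slerp weights a = sin((1−f)δ)/sin δ ≈ 0.893, b = sin(fδ)/sin δ ≈ 0.666.
p = a·p₁ + b·p₂ ≈ (-0.165, -0.959, 0.232); φ = arcsin(p_z) ≈ 13.41°, λ = atan2(p_y, p_x) ≈ -99.78°.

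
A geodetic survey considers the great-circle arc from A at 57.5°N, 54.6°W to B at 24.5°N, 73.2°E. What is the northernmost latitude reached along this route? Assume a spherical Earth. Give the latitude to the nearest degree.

≈ 67°N

The great circle lies in the plane with unit normal n̂ = (p₁ × p₂)/|p₁ × p₂|.
Here n̂_z ≈ +0.387; the vertex latitude is φ_max = arccos|n̂_z| ≈ 67.2°.
Check via Clairaut: cos φ_max = |cos φ₁| · sin C = cos(57.5°)·sin(46.0°) ≈ 0.387, again giving ≈ 67.2°.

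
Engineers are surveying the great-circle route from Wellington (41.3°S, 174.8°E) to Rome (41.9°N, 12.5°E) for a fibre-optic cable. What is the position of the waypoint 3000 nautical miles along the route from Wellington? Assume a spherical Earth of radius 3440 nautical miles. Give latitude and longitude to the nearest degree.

Write both endpoints as unit vectors p₁, p₂ with components (cos φ cos λ, cos φ sin λ, sin φ).
The central angle between the endpoints is δ = arccos(p₁·p₂) ≈ 2.911 rad (166.8°). The total great-circle distance is δ·R ≈ 2.911 × 3440 ≈ 10013 nmi, so the target fraction is f = 3000/10013 ≈ 0.300.
Interpolate at f ≈ 0.300 with slerp weights a = sin((1−f)δ)/sin δ ≈ 3.901, b = sin(fδ)/sin δ ≈ 3.347.
p = a·p₁ + b·p₂ ≈ (-0.487, 0.805, -0.340); φ = arcsin(p_z) ≈ -19.86°, λ = atan2(p_y, p_x) ≈ 121.17°.

≈ 20°S, 121°E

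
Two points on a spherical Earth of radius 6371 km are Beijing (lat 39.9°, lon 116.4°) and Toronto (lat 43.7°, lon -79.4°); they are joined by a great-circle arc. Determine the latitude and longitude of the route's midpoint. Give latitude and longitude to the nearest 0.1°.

≈ lat 81.1°, lon -173.6°

From cos δ = sin φ₁ sin φ₂ + cos φ₁ cos φ₂ cos Δλ, the central angle is δ ≈ 1.661 rad (95.2°).
Interpolate at f = 1/2 with slerp weights a = sin((1−f)δ)/sin δ ≈ 0.741, b = sin(fδ)/sin δ ≈ 0.741.
p = a·p₁ + b·p₂ ≈ (-0.154, -0.017, 0.988); φ = arcsin(p_z) ≈ 81.07°, λ = atan2(p_y, p_x) ≈ -173.57°.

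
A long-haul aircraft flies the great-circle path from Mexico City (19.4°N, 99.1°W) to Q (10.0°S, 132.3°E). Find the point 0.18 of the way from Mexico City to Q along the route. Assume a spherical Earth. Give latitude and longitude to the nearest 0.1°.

≈ (18.9°N, 123.8°W)

Convert each endpoint to a unit vector on the sphere (x = cos φ cos λ, y = cos φ sin λ, z = sin φ).
The central angle between the endpoints is δ = arccos(p₁·p₂) ≈ 2.262 rad (129.6°).
Interpolate at f = 0.18 with slerp weights a = sin((1−f)δ)/sin δ ≈ 1.246, b = sin(fδ)/sin δ ≈ 0.514.
p = a·p₁ + b·p₂ ≈ (-0.526, -0.786, 0.325); φ = arcsin(p_z) ≈ 18.94°, λ = atan2(p_y, p_x) ≈ -123.81°.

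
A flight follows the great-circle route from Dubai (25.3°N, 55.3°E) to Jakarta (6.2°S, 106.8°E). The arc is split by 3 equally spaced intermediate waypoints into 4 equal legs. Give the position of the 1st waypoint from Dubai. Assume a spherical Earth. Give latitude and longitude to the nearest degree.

≈ (18°N, 69°E)

Convert each endpoint to a unit vector on the sphere (x = cos φ cos λ, y = cos φ sin λ, z = sin φ).
The central angle between the endpoints is δ = arccos(p₁·p₂) ≈ 1.032 rad (59.1°).
Interpolate at f = 1/4 with slerp weights a = sin((1−f)δ)/sin δ ≈ 0.814, b = sin(fδ)/sin δ ≈ 0.297.
p = a·p₁ + b·p₂ ≈ (0.334, 0.888, 0.316); φ = arcsin(p_z) ≈ 18.42°, λ = atan2(p_y, p_x) ≈ 69.41°.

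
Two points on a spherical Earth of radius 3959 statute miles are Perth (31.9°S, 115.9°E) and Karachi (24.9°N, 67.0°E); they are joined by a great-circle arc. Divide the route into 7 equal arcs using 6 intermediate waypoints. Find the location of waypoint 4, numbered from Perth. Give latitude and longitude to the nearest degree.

≈ 0°N, 87°E

Convert each endpoint to a unit vector on the sphere (x = cos φ cos λ, y = cos φ sin λ, z = sin φ).
The central angle between the endpoints is δ = arccos(p₁·p₂) ≈ 1.283 rad (73.5°).
Interpolate at f = 4/7 with slerp weights a = sin((1−f)δ)/sin δ ≈ 0.545, b = sin(fδ)/sin δ ≈ 0.698.
p = a·p₁ + b·p₂ ≈ (0.045, 0.999, 0.006); φ = arcsin(p_z) ≈ 0.34°, λ = atan2(p_y, p_x) ≈ 87.41°.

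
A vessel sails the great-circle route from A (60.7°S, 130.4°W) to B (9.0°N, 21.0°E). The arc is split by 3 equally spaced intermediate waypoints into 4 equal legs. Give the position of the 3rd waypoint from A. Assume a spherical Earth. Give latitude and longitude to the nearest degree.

≈ (21°S, 12°E)

Convert each endpoint to a unit vector on the sphere (x = cos φ cos λ, y = cos φ sin λ, z = sin φ).
The central angle between the endpoints is δ = arccos(p₁·p₂) ≈ 2.166 rad (124.1°).
Interpolate at f = 3/4 with slerp weights a = sin((1−f)δ)/sin δ ≈ 0.623, b = sin(fδ)/sin δ ≈ 1.206.
p = a·p₁ + b·p₂ ≈ (0.915, 0.195, -0.354); φ = arcsin(p_z) ≈ -20.75°, λ = atan2(p_y, p_x) ≈ 12.03°.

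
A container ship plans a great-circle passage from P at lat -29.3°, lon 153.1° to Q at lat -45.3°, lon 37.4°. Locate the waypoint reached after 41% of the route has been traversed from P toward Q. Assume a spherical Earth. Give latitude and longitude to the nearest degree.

Write both endpoints as unit vectors p₁, p₂ with components (cos φ cos λ, cos φ sin λ, sin φ).
The central angle between the endpoints is δ = arccos(p₁·p₂) ≈ 1.489 rad (85.3°).
Interpolate at f = 0.41 with slerp weights a = sin((1−f)δ)/sin δ ≈ 0.772, b = sin(fδ)/sin δ ≈ 0.575.
p = a·p₁ + b·p₂ ≈ (-0.279, 0.550, -0.787); φ = arcsin(p_z) ≈ -51.89°, λ = atan2(p_y, p_x) ≈ 116.90°.

≈ lat -52°, lon 117°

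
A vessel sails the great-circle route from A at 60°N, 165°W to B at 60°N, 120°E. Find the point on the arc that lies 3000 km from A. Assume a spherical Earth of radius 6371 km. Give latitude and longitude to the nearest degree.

The haversine formula gives a central angle δ ≈ 0.619 rad (35.4°) between the endpoints. The total great-circle distance is δ·R ≈ 0.619 × 6371 ≈ 3941 km, so the target fraction is f = 3000/3941 ≈ 0.761.
Interpolate at f ≈ 0.761 with slerp weights a = sin((1−f)δ)/sin δ ≈ 0.254, b = sin(fδ)/sin δ ≈ 0.782.
p = a·p₁ + b·p₂ ≈ (-0.318, 0.306, 0.897); φ = arcsin(p_z) ≈ 63.81°, λ = atan2(p_y, p_x) ≈ 136.12°.

≈ 64°N, 136°E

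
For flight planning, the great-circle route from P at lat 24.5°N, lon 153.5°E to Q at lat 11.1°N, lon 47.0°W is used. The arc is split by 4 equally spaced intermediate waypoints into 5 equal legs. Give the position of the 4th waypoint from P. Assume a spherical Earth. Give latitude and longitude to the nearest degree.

Convert each endpoint to a unit vector on the sphere (x = cos φ cos λ, y = cos φ sin λ, z = sin φ).
The central angle between the endpoints is δ = arccos(p₁·p₂) ≈ 2.429 rad (139.2°).
Interpolate at f = 4/5 with slerp weights a = sin((1−f)δ)/sin δ ≈ 0.714, b = sin(fδ)/sin δ ≈ 1.424.
p = a·p₁ + b·p₂ ≈ (0.372, -0.732, 0.570); φ = arcsin(p_z) ≈ 34.77°, λ = atan2(p_y, p_x) ≈ -63.08°.

≈ lat 35°N, lon 63°W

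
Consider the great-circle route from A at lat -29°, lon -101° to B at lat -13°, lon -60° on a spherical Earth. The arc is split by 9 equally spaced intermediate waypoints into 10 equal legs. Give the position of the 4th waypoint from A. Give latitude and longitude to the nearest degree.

≈ lat -24°, lon -83°

From cos δ = sin φ₁ sin φ₂ + cos φ₁ cos φ₂ cos Δλ, the central angle is δ ≈ 0.719 rad (41.2°).
Interpolate at f = 4/10 with slerp weights a = sin((1−f)δ)/sin δ ≈ 0.635, b = sin(fδ)/sin δ ≈ 0.431.
p = a·p₁ + b·p₂ ≈ (0.104, -0.909, -0.405); φ = arcsin(p_z) ≈ -23.87°, λ = atan2(p_y, p_x) ≈ -83.48°.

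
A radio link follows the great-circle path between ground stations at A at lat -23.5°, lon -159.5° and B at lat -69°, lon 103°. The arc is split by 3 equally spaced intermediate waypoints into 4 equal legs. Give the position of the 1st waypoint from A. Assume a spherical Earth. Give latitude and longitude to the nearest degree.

Write both endpoints as unit vectors p₁, p₂ with components (cos φ cos λ, cos φ sin λ, sin φ).
The central angle between the endpoints is δ = arccos(p₁·p₂) ≈ 1.235 rad (70.8°).
Interpolate at f = 1/4 with slerp weights a = sin((1−f)δ)/sin δ ≈ 0.847, b = sin(fδ)/sin δ ≈ 0.322.
p = a·p₁ + b·p₂ ≈ (-0.753, -0.160, -0.638); φ = arcsin(p_z) ≈ -39.65°, λ = atan2(p_y, p_x) ≈ -168.04°.

≈ lat -40°, lon -168°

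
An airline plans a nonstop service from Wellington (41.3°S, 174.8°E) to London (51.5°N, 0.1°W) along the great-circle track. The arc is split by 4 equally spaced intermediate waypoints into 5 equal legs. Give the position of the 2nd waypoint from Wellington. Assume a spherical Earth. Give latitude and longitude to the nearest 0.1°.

≈ (24.4°N, 157.3°E)

Write both endpoints as unit vectors p₁, p₂ with components (cos φ cos λ, cos φ sin λ, sin φ).
The central angle between the endpoints is δ = arccos(p₁·p₂) ≈ 2.953 rad (169.2°).
Interpolate at f = 2/5 with slerp weights a = sin((1−f)δ)/sin δ ≈ 5.237, b = sin(fδ)/sin δ ≈ 4.945.
p = a·p₁ + b·p₂ ≈ (-0.840, 0.351, 0.413); φ = arcsin(p_z) ≈ 24.41°, λ = atan2(p_y, p_x) ≈ 157.31°.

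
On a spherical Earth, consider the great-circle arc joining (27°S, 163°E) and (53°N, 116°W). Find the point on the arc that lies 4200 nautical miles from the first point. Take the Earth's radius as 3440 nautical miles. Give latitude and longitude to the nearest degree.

≈ (30°N, 155°W)

The haversine formula gives a central angle δ ≈ 1.853 rad (106.2°) between the endpoints. The total great-circle distance is δ·R ≈ 1.853 × 3440 ≈ 6375 nmi, so the target fraction is f = 4200/6375 ≈ 0.659.
Interpolate at f ≈ 0.659 with slerp weights a = sin((1−f)δ)/sin δ ≈ 0.615, b = sin(fδ)/sin δ ≈ 0.978.
p = a·p₁ + b·p₂ ≈ (-0.782, -0.369, 0.502); φ = arcsin(p_z) ≈ 30.12°, λ = atan2(p_y, p_x) ≈ -154.76°.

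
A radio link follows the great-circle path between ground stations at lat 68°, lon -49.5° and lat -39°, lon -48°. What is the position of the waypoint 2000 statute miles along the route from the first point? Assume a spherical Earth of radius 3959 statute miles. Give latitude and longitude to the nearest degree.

≈ lat 39°, lon -49°

Write both endpoints as unit vectors p₁, p₂ with components (cos φ cos λ, cos φ sin λ, sin φ).
The central angle between the endpoints is δ = arccos(p₁·p₂) ≈ 1.868 rad (107.0°). The total great-circle distance is δ·R ≈ 1.868 × 3959 ≈ 7394 mi, so the target fraction is f = 2000/7394 ≈ 0.270.
Interpolate at f ≈ 0.270 with slerp weights a = sin((1−f)δ)/sin δ ≈ 1.023, b = sin(fδ)/sin δ ≈ 0.506.
p = a·p₁ + b·p₂ ≈ (0.512, -0.584, 0.630); φ = arcsin(p_z) ≈ 39.06°, λ = atan2(p_y, p_x) ≈ -48.74°.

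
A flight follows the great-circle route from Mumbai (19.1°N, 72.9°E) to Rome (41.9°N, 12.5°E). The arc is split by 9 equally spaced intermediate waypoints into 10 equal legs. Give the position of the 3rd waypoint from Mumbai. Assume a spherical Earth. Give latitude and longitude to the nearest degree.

≈ (29°N, 58°E)

Convert each endpoint to a unit vector on the sphere (x = cos φ cos λ, y = cos φ sin λ, z = sin φ).
The central angle between the endpoints is δ = arccos(p₁·p₂) ≈ 0.969 rad (55.5°).
Interpolate at f = 3/10 with slerp weights a = sin((1−f)δ)/sin δ ≈ 0.761, b = sin(fδ)/sin δ ≈ 0.348.
p = a·p₁ + b·p₂ ≈ (0.464, 0.744, 0.481); φ = arcsin(p_z) ≈ 28.77°, λ = atan2(p_y, p_x) ≈ 58.02°.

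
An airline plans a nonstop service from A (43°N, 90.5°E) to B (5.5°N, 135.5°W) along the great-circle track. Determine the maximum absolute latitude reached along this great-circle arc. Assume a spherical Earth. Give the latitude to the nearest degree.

≈ 54°N

The great circle lies in the plane with unit normal n̂ = (p₁ × p₂)/|p₁ × p₂|.
Here n̂_z ≈ +0.583; the vertex latitude is φ_max = arccos|n̂_z| ≈ 54.3°.
Check via Clairaut: cos φ_max = |cos φ₁| · sin C = cos(43.0°)·sin(52.9°) ≈ 0.583, again giving ≈ 54.3°.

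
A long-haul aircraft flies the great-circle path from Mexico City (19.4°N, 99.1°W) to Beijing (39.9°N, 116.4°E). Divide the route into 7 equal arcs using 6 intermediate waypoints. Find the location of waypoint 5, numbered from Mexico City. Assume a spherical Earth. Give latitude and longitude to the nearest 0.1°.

≈ 60.7°N, 156.2°E

Convert each endpoint to a unit vector on the sphere (x = cos φ cos λ, y = cos φ sin λ, z = sin φ).
The central angle between the endpoints is δ = arccos(p₁·p₂) ≈ 1.956 rad (112.1°).
Interpolate at f = 5/7 with slerp weights a = sin((1−f)δ)/sin δ ≈ 0.572, b = sin(fδ)/sin δ ≈ 1.063.
p = a·p₁ + b·p₂ ≈ (-0.448, 0.197, 0.872); φ = arcsin(p_z) ≈ 60.69°, λ = atan2(p_y, p_x) ≈ 156.21°.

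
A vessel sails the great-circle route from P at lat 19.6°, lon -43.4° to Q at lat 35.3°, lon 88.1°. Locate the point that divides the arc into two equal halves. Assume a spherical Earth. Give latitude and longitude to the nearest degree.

The haversine formula gives a central angle δ ≈ 1.892 rad (108.4°) between the endpoints.
Interpolate at f = 1/2 with slerp weights a = sin((1−f)δ)/sin δ ≈ 0.855, b = sin(fδ)/sin δ ≈ 0.855.
p = a·p₁ + b·p₂ ≈ (0.608, 0.144, 0.781); φ = arcsin(p_z) ≈ 51.32°, λ = atan2(p_y, p_x) ≈ 13.32°.

≈ lat 51°, lon 13°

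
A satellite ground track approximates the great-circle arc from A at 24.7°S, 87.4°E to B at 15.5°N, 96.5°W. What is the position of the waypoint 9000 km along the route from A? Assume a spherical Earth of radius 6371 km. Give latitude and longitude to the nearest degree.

The haversine formula gives a central angle δ ≈ 2.969 rad (170.1°) between the endpoints. The total great-circle distance is δ·R ≈ 2.969 × 6371 ≈ 18914 km, so the target fraction is f = 9000/18914 ≈ 0.476.
Interpolate at f ≈ 0.476 with slerp weights a = sin((1−f)δ)/sin δ ≈ 5.816, b = sin(fδ)/sin δ ≈ 5.744.
p = a·p₁ + b·p₂ ≈ (-0.387, -0.221, -0.895); φ = arcsin(p_z) ≈ -63.54°, λ = atan2(p_y, p_x) ≈ -150.25°.

≈ 64°S, 150°W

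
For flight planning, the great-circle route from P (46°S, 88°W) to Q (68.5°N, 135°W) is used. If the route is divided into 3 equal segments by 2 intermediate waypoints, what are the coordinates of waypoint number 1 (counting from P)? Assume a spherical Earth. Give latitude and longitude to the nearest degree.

From cos δ = sin φ₁ sin φ₂ + cos φ₁ cos φ₂ cos Δλ, the central angle is δ ≈ 2.089 rad (119.7°).
Interpolate at f = 1/3 with slerp weights a = sin((1−f)δ)/sin δ ≈ 1.133, b = sin(fδ)/sin δ ≈ 0.739.
p = a·p₁ + b·p₂ ≈ (-0.164, -0.978, -0.128); φ = arcsin(p_z) ≈ -7.35°, λ = atan2(p_y, p_x) ≈ -99.51°.

≈ (7°S, 100°W)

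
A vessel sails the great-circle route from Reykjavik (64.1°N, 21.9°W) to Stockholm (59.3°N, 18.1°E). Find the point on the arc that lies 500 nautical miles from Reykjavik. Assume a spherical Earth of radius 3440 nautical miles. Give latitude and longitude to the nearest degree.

Convert each endpoint to a unit vector on the sphere (x = cos φ cos λ, y = cos φ sin λ, z = sin φ).
The central angle between the endpoints is δ = arccos(p₁·p₂) ≈ 0.335 rad (19.2°). The total great-circle distance is δ·R ≈ 0.335 × 3440 ≈ 1153 nmi, so the target fraction is f = 500/1153 ≈ 0.434.
Interpolate at f ≈ 0.434 with slerp weights a = sin((1−f)δ)/sin δ ≈ 0.574, b = sin(fδ)/sin δ ≈ 0.440.
p = a·p₁ + b·p₂ ≈ (0.446, -0.024, 0.895); φ = arcsin(p_z) ≈ 63.46°, λ = atan2(p_y, p_x) ≈ -3.04°.

≈ 63°N, 3°W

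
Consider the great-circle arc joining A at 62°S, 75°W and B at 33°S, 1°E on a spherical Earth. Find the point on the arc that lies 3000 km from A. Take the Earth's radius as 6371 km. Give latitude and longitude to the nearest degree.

≈ 54°S, 25°W

From cos δ = sin φ₁ sin φ₂ + cos φ₁ cos φ₂ cos Δλ, the central angle is δ ≈ 0.957 rad (54.8°). The total great-circle distance is δ·R ≈ 0.957 × 6371 ≈ 6096 km, so the target fraction is f = 3000/6096 ≈ 0.492.
Interpolate at f ≈ 0.492 with slerp weights a = sin((1−f)δ)/sin δ ≈ 0.571, b = sin(fδ)/sin δ ≈ 0.555.
p = a·p₁ + b·p₂ ≈ (0.535, -0.251, -0.807); φ = arcsin(p_z) ≈ -53.78°, λ = atan2(p_y, p_x) ≈ -25.14°.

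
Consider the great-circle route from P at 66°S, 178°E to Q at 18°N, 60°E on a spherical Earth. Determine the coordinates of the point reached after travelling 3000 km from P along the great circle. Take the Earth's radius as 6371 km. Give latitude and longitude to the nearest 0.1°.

≈ 60.8°S, 116.2°E

Convert each endpoint to a unit vector on the sphere (x = cos φ cos λ, y = cos φ sin λ, z = sin φ).
The central angle between the endpoints is δ = arccos(p₁·p₂) ≈ 2.053 rad (117.6°). The total great-circle distance is δ·R ≈ 2.053 × 6371 ≈ 13081 km, so the target fraction is f = 3000/13081 ≈ 0.229.
Interpolate at f ≈ 0.229 with slerp weights a = sin((1−f)δ)/sin δ ≈ 1.129, b = sin(fδ)/sin δ ≈ 0.512.
p = a·p₁ + b·p₂ ≈ (-0.215, 0.438, -0.873); φ = arcsin(p_z) ≈ -60.80°, λ = atan2(p_y, p_x) ≈ 116.19°.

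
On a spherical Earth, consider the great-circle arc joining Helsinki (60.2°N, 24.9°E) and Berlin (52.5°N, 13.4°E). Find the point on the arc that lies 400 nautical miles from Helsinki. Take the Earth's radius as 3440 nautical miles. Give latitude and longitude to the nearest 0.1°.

Convert each endpoint to a unit vector on the sphere (x = cos φ cos λ, y = cos φ sin λ, z = sin φ).
The central angle between the endpoints is δ = arccos(p₁·p₂) ≈ 0.174 rad (10.0°). The total great-circle distance is δ·R ≈ 0.174 × 3440 ≈ 598 nmi, so the target fraction is f = 400/598 ≈ 0.668.
Interpolate at f ≈ 0.668 with slerp weights a = sin((1−f)δ)/sin δ ≈ 0.333, b = sin(fδ)/sin δ ≈ 0.670.
p = a·p₁ + b·p₂ ≈ (0.547, 0.164, 0.821); φ = arcsin(p_z) ≈ 55.17°, λ = atan2(p_y, p_x) ≈ 16.71°.

≈ (55.2°N, 16.7°E)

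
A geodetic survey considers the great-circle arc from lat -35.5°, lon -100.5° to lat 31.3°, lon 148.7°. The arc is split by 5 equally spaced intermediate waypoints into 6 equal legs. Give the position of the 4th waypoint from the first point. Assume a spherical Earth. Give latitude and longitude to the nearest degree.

≈ lat 9°, lon -174°

From cos δ = sin φ₁ sin φ₂ + cos φ₁ cos φ₂ cos Δλ, the central angle is δ ≈ 2.152 rad (123.3°).
Interpolate at f = 4/6 with slerp weights a = sin((1−f)δ)/sin δ ≈ 0.786, b = sin(fδ)/sin δ ≈ 1.185.
p = a·p₁ + b·p₂ ≈ (-0.982, -0.103, 0.159); φ = arcsin(p_z) ≈ 9.15°, λ = atan2(p_y, p_x) ≈ -173.99°.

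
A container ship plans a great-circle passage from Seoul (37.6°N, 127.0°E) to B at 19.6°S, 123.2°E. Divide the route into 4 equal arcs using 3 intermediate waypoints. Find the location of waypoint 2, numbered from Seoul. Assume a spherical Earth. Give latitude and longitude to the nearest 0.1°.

From cos δ = sin φ₁ sin φ₂ + cos φ₁ cos φ₂ cos Δλ, the central angle is δ ≈ 1.000 rad (57.3°).
Interpolate at f = 2/4 with slerp weights a = sin((1−f)δ)/sin δ ≈ 0.570, b = sin(fδ)/sin δ ≈ 0.570.
p = a·p₁ + b·p₂ ≈ (-0.566, 0.810, 0.157); φ = arcsin(p_z) ≈ 9.00°, λ = atan2(p_y, p_x) ≈ 124.94°.

≈ 9.0°N, 124.9°E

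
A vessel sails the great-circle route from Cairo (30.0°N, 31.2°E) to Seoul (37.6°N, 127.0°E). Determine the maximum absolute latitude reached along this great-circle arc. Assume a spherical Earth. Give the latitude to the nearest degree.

≈ 45°N

The great circle lies in the plane with unit normal n̂ = (p₁ × p₂)/|p₁ × p₂|.
Here n̂_z ≈ +0.702; the vertex latitude is φ_max = arccos|n̂_z| ≈ 45.4°.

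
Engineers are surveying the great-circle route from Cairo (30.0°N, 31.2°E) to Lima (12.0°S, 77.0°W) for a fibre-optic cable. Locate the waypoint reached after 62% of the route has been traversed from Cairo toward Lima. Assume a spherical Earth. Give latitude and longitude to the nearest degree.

The haversine formula gives a central angle δ ≈ 1.948 rad (111.6°) between the endpoints.
Interpolate at f = 0.62 with slerp weights a = sin((1−f)δ)/sin δ ≈ 0.726, b = sin(fδ)/sin δ ≈ 1.006.
p = a·p₁ + b·p₂ ≈ (0.759, -0.633, 0.154); φ = arcsin(p_z) ≈ 8.84°, λ = atan2(p_y, p_x) ≈ -39.83°.

≈ 9°N, 40°W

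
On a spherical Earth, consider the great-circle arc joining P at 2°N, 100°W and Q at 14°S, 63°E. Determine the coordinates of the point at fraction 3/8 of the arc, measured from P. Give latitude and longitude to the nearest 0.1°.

≈ 29.7°S, 46.9°W

Write both endpoints as unit vectors p₁, p₂ with components (cos φ cos λ, cos φ sin λ, sin φ).
The central angle between the endpoints is δ = arccos(p₁·p₂) ≈ 2.781 rad (159.4°).
Interpolate at f = 3/8 with slerp weights a = sin((1−f)δ)/sin δ ≈ 2.796, b = sin(fδ)/sin δ ≈ 2.450.
p = a·p₁ + b·p₂ ≈ (0.594, -0.634, -0.495); φ = arcsin(p_z) ≈ -29.68°, λ = atan2(p_y, p_x) ≈ -46.87°.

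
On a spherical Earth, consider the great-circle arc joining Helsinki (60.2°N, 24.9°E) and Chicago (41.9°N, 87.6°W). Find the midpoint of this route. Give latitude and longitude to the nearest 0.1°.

≈ 64.9°N, 48.0°W

Write both endpoints as unit vectors p₁, p₂ with components (cos φ cos λ, cos φ sin λ, sin φ).
The central angle between the endpoints is δ = arccos(p₁·p₂) ≈ 1.117 rad (64.0°).
Interpolate at f = 1/2 with slerp weights a = sin((1−f)δ)/sin δ ≈ 0.590, b = sin(fδ)/sin δ ≈ 0.590.
p = a·p₁ + b·p₂ ≈ (0.284, -0.315, 0.905); φ = arcsin(p_z) ≈ 64.89°, λ = atan2(p_y, p_x) ≈ -47.96°.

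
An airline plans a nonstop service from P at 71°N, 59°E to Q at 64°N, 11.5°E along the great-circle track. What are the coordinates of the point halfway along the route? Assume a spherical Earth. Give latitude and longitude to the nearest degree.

The haversine formula gives a central angle δ ≈ 0.329 rad (18.9°) between the endpoints.
Interpolate at f = 1/2 with slerp weights a = sin((1−f)δ)/sin δ ≈ 0.507, b = sin(fδ)/sin δ ≈ 0.507.
p = a·p₁ + b·p₂ ≈ (0.303, 0.186, 0.935); φ = arcsin(p_z) ≈ 69.20°, λ = atan2(p_y, p_x) ≈ 31.53°.

≈ 69°N, 32°E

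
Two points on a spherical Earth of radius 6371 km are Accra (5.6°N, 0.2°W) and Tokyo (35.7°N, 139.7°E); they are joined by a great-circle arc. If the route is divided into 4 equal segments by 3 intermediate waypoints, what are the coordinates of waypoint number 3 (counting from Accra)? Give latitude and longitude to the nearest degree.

≈ 50°N, 101°E

Write both endpoints as unit vectors p₁, p₂ with components (cos φ cos λ, cos φ sin λ, sin φ).
The central angle between the endpoints is δ = arccos(p₁·p₂) ≈ 2.167 rad (124.1°).
Interpolate at f = 3/4 with slerp weights a = sin((1−f)δ)/sin δ ≈ 0.623, b = sin(fδ)/sin δ ≈ 1.206.
p = a·p₁ + b·p₂ ≈ (-0.127, 0.632, 0.765); φ = arcsin(p_z) ≈ 49.89°, λ = atan2(p_y, p_x) ≈ 101.39°.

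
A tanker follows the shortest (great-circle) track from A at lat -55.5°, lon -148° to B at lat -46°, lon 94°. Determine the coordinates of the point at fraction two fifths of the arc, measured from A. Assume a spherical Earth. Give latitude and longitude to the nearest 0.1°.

≈ lat -67.6°, lon 160.4°

Convert each endpoint to a unit vector on the sphere (x = cos φ cos λ, y = cos φ sin λ, z = sin φ).
The central angle between the endpoints is δ = arccos(p₁·p₂) ≈ 1.150 rad (65.9°).
Interpolate at f = 2/5 with slerp weights a = sin((1−f)δ)/sin δ ≈ 0.697, b = sin(fδ)/sin δ ≈ 0.486.
p = a·p₁ + b·p₂ ≈ (-0.359, 0.128, -0.925); φ = arcsin(p_z) ≈ -67.63°, λ = atan2(p_y, p_x) ≈ 160.39°.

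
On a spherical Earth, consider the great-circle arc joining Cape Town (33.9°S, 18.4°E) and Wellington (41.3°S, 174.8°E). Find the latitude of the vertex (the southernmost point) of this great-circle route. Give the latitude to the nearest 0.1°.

≈ 75.2°S

The great circle lies in the plane with unit normal n̂ = (p₁ × p₂)/|p₁ × p₂|.
Here n̂_z ≈ +0.255; the vertex latitude is φ_max = arccos|n̂_z| ≈ 75.2°.
Check via Clairaut: cos φ_max = |cos φ₁| · sin C = cos(33.9°)·sin(162.1°) ≈ 0.255, again giving ≈ 75.2°.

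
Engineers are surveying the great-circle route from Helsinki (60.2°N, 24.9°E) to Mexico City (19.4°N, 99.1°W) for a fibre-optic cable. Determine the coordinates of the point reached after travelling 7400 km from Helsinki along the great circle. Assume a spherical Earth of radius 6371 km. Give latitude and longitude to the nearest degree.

≈ 39°N, 88°W

Write both endpoints as unit vectors p₁, p₂ with components (cos φ cos λ, cos φ sin λ, sin φ).
The central angle between the endpoints is δ = arccos(p₁·p₂) ≈ 1.545 rad (88.5°). The total great-circle distance is δ·R ≈ 1.545 × 6371 ≈ 9841 km, so the target fraction is f = 7400/9841 ≈ 0.752.
Interpolate at f ≈ 0.752 with slerp weights a = sin((1−f)δ)/sin δ ≈ 0.374, b = sin(fδ)/sin δ ≈ 0.918.
p = a·p₁ + b·p₂ ≈ (0.032, -0.776, 0.629); φ = arcsin(p_z) ≈ 39.00°, λ = atan2(p_y, p_x) ≈ -87.66°.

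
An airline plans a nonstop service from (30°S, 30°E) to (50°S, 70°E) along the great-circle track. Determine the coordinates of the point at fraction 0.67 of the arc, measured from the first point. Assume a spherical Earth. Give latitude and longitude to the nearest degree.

From cos δ = sin φ₁ sin φ₂ + cos φ₁ cos φ₂ cos Δλ, the central angle is δ ≈ 0.628 rad (36.0°).
Interpolate at f = 0.67 with slerp weights a = sin((1−f)δ)/sin δ ≈ 0.350, b = sin(fδ)/sin δ ≈ 0.695.
p = a·p₁ + b·p₂ ≈ (0.415, 0.572, -0.708); φ = arcsin(p_z) ≈ -45.04°, λ = atan2(p_y, p_x) ≈ 53.99°.

≈ (45°S, 54°E)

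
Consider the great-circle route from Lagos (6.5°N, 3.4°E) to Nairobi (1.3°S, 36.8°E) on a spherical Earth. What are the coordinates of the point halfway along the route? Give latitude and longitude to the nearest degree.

Convert each endpoint to a unit vector on the sphere (x = cos φ cos λ, y = cos φ sin λ, z = sin φ).
The central angle between the endpoints is δ = arccos(p₁·p₂) ≈ 0.598 rad (34.2°).
Interpolate at f = 1/2 with slerp weights a = sin((1−f)δ)/sin δ ≈ 0.523, b = sin(fδ)/sin δ ≈ 0.523.
p = a·p₁ + b·p₂ ≈ (0.938, 0.344, 0.047); φ = arcsin(p_z) ≈ 2.71°, λ = atan2(p_y, p_x) ≈ 20.15°.

≈ 3°N, 20°E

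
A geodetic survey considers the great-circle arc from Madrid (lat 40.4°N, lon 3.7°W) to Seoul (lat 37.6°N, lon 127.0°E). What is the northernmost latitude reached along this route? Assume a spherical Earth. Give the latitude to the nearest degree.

The great circle lies in the plane with unit normal n̂ = (p₁ × p₂)/|p₁ × p₂|.
Here n̂_z ≈ +0.457; the vertex latitude is φ_max = arccos|n̂_z| ≈ 62.8°.

≈ 63°N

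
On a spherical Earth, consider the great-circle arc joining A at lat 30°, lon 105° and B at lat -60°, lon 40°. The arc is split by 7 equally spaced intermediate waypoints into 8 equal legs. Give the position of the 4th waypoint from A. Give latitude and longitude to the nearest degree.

Write both endpoints as unit vectors p₁, p₂ with components (cos φ cos λ, cos φ sin λ, sin φ).
The central angle between the endpoints is δ = arccos(p₁·p₂) ≈ 1.823 rad (104.5°).
Interpolate at f = 4/8 with slerp weights a = sin((1−f)δ)/sin δ ≈ 0.817, b = sin(fδ)/sin δ ≈ 0.817.
p = a·p₁ + b·p₂ ≈ (0.130, 0.945, -0.299); φ = arcsin(p_z) ≈ -17.39°, λ = atan2(p_y, p_x) ≈ 82.19°.

≈ lat -17°, lon 82°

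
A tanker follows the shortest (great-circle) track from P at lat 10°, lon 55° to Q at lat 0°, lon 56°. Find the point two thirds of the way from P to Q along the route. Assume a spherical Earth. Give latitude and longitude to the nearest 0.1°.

≈ lat 3.3°, lon 55.7°

Write both endpoints as unit vectors p₁, p₂ with components (cos φ cos λ, cos φ sin λ, sin φ).
The central angle between the endpoints is δ = arccos(p₁·p₂) ≈ 0.175 rad (10.0°).
Interpolate at f = 2/3 with slerp weights a = sin((1−f)δ)/sin δ ≈ 0.335, b = sin(fδ)/sin δ ≈ 0.669.
p = a·p₁ + b·p₂ ≈ (0.563, 0.824, 0.058); φ = arcsin(p_z) ≈ 3.33°, λ = atan2(p_y, p_x) ≈ 55.67°.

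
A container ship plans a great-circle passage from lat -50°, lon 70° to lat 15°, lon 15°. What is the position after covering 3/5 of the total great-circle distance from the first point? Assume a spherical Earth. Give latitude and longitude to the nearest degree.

Convert each endpoint to a unit vector on the sphere (x = cos φ cos λ, y = cos φ sin λ, z = sin φ).
The central angle between the endpoints is δ = arccos(p₁·p₂) ≈ 1.412 rad (80.9°).
Interpolate at f = 3/5 with slerp weights a = sin((1−f)δ)/sin δ ≈ 0.542, b = sin(fδ)/sin δ ≈ 0.759.
p = a·p₁ + b·p₂ ≈ (0.827, 0.517, -0.219); φ = arcsin(p_z) ≈ -12.64°, λ = atan2(p_y, p_x) ≈ 32.01°.

≈ lat -13°, lon 32°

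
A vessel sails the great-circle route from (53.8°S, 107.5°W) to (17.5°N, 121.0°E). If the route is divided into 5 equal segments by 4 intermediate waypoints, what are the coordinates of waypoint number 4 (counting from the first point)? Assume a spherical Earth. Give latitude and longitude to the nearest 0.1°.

Convert each endpoint to a unit vector on the sphere (x = cos φ cos λ, y = cos φ sin λ, z = sin φ).
The central angle between the endpoints is δ = arccos(p₁·p₂) ≈ 2.234 rad (128.0°).
Interpolate at f = 4/5 with slerp weights a = sin((1−f)δ)/sin δ ≈ 0.549, b = sin(fδ)/sin δ ≈ 1.240.
p = a·p₁ + b·p₂ ≈ (-0.706, 0.704, -0.070); φ = arcsin(p_z) ≈ -4.01°, λ = atan2(p_y, p_x) ≈ 135.08°.

≈ (4.0°S, 135.1°E)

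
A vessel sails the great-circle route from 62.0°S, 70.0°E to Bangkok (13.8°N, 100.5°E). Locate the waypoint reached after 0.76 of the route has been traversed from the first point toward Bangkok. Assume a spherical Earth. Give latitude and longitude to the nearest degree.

Write both endpoints as unit vectors p₁, p₂ with components (cos φ cos λ, cos φ sin λ, sin φ).
The central angle between the endpoints is δ = arccos(p₁·p₂) ≈ 1.388 rad (79.5°).
Interpolate at f = 0.76 with slerp weights a = sin((1−f)δ)/sin δ ≈ 0.332, b = sin(fδ)/sin δ ≈ 0.884.
p = a·p₁ + b·p₂ ≈ (-0.103, 0.991, -0.083); φ = arcsin(p_z) ≈ -4.74°, λ = atan2(p_y, p_x) ≈ 95.94°.

≈ 5°S, 96°E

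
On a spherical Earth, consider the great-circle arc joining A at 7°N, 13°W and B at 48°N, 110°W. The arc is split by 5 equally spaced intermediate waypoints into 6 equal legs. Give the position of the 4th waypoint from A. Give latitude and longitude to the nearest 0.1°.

From cos δ = sin φ₁ sin φ₂ + cos φ₁ cos φ₂ cos Δλ, the central angle is δ ≈ 1.561 rad (89.4°).
Interpolate at f = 4/6 with slerp weights a = sin((1−f)δ)/sin δ ≈ 0.497, b = sin(fδ)/sin δ ≈ 0.863.
p = a·p₁ + b·p₂ ≈ (0.283, -0.654, 0.702); φ = arcsin(p_z) ≈ 44.57°, λ = atan2(p_y, p_x) ≈ -66.56°.

≈ 44.6°N, 66.6°W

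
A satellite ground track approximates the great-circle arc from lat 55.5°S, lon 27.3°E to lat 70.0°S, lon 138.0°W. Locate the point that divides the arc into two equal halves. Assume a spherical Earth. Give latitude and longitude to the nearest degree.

≈ lat 82°S, lon 7°E

From cos δ = sin φ₁ sin φ₂ + cos φ₁ cos φ₂ cos Δλ, the central angle is δ ≈ 0.943 rad (54.1°).
Interpolate at f = 1/2 with slerp weights a = sin((1−f)δ)/sin δ ≈ 0.561, b = sin(fδ)/sin δ ≈ 0.561.
p = a·p₁ + b·p₂ ≈ (0.140, 0.017, -0.990); φ = arcsin(p_z) ≈ -81.90°, λ = atan2(p_y, p_x) ≈ 7.08°.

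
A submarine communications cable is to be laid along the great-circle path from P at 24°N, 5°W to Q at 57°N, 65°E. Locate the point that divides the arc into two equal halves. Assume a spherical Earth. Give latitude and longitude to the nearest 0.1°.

The haversine formula gives a central angle δ ≈ 1.034 rad (59.3°) between the endpoints.
Interpolate at f = 1/2 with slerp weights a = sin((1−f)δ)/sin δ ≈ 0.575, b = sin(fδ)/sin δ ≈ 0.575.
p = a·p₁ + b·p₂ ≈ (0.656, 0.238, 0.716); φ = arcsin(p_z) ≈ 45.75°, λ = atan2(p_y, p_x) ≈ 19.95°.

≈ 45.8°N, 20.0°E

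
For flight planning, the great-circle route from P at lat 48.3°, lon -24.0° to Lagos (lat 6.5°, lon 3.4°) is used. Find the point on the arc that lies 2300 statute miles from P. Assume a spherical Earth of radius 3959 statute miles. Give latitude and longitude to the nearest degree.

≈ lat 20°, lon -3°

Convert each endpoint to a unit vector on the sphere (x = cos φ cos λ, y = cos φ sin λ, z = sin φ).
The central angle between the endpoints is δ = arccos(p₁·p₂) ≈ 0.835 rad (47.8°). The total great-circle distance is δ·R ≈ 0.835 × 3959 ≈ 3305 mi, so the target fraction is f = 2300/3305 ≈ 0.696.
Interpolate at f ≈ 0.696 with slerp weights a = sin((1−f)δ)/sin δ ≈ 0.339, b = sin(fδ)/sin δ ≈ 0.740.
p = a·p₁ + b·p₂ ≈ (0.940, -0.048, 0.337); φ = arcsin(p_z) ≈ 19.68°, λ = atan2(p_y, p_x) ≈ -2.92°.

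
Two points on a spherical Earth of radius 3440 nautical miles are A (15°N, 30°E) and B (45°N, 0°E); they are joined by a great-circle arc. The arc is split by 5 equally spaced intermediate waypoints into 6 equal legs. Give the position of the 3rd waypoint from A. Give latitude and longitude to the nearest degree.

≈ (31°N, 17°E)

Convert each endpoint to a unit vector on the sphere (x = cos φ cos λ, y = cos φ sin λ, z = sin φ).
The central angle between the endpoints is δ = arccos(p₁·p₂) ≈ 0.685 rad (39.2°).
Interpolate at f = 3/6 with slerp weights a = sin((1−f)δ)/sin δ ≈ 0.531, b = sin(fδ)/sin δ ≈ 0.531.
p = a·p₁ + b·p₂ ≈ (0.819, 0.256, 0.513); φ = arcsin(p_z) ≈ 30.85°, λ = atan2(p_y, p_x) ≈ 17.37°.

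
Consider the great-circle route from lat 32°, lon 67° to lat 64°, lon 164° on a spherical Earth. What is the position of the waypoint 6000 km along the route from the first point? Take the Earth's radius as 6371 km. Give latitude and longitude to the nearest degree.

From cos δ = sin φ₁ sin φ₂ + cos φ₁ cos φ₂ cos Δλ, the central angle is δ ≈ 1.125 rad (64.5°). The total great-circle distance is δ·R ≈ 1.125 × 6371 ≈ 7169 km, so the target fraction is f = 6000/7169 ≈ 0.837.
Interpolate at f ≈ 0.837 with slerp weights a = sin((1−f)δ)/sin δ ≈ 0.202, b = sin(fδ)/sin δ ≈ 0.896.
p = a·p₁ + b·p₂ ≈ (-0.311, 0.266, 0.913); φ = arcsin(p_z) ≈ 65.86°, λ = atan2(p_y, p_x) ≈ 139.42°.

≈ lat 66°, lon 139°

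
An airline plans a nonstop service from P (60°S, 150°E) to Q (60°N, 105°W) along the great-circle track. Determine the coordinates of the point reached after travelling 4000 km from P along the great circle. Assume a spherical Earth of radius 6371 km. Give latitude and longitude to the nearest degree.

The haversine formula gives a central angle δ ≈ 2.523 rad (144.6°) between the endpoints. The total great-circle distance is δ·R ≈ 2.523 × 6371 ≈ 16074 km, so the target fraction is f = 4000/16074 ≈ 0.249.
Interpolate at f ≈ 0.249 with slerp weights a = sin((1−f)δ)/sin δ ≈ 1.635, b = sin(fδ)/sin δ ≈ 1.013.
p = a·p₁ + b·p₂ ≈ (-0.839, -0.081, -0.538); φ = arcsin(p_z) ≈ -32.57°, λ = atan2(p_y, p_x) ≈ -174.51°.

≈ (33°S, 175°W)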